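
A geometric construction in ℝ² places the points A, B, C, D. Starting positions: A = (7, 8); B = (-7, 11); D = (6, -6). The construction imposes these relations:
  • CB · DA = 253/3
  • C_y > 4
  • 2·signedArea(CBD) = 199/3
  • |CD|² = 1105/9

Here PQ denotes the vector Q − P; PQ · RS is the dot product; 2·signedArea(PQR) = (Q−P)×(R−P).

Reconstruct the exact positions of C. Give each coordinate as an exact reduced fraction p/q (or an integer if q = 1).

C = (2, 13/3)

1. C_x = 2  [2·signedArea(CBD) = 199/3 ∩ CB · DA = 253/3]
2. C_y = 13/3  [2·signedArea(CBD) = 199/3 ∩ CB · DA = 253/3]
   → C = (2, 13/3)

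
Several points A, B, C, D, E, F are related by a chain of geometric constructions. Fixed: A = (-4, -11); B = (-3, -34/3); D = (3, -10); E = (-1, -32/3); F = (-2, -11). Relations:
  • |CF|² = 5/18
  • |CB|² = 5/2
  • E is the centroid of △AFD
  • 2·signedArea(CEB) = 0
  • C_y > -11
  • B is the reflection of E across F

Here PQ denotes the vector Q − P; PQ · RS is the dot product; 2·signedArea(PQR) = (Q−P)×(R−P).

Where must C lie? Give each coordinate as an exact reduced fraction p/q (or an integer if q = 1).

1. C_x = -3/2  [line 2/3·x + -2·y + -62/3 = 0 ∩ |CF|² = 5/18]
2. C_y = -65/6  [line 2/3·x + -2·y + -62/3 = 0 ∩ |CF|² = 5/18]
   → C = (-3/2, -65/6)

C = (-3/2, -65/6)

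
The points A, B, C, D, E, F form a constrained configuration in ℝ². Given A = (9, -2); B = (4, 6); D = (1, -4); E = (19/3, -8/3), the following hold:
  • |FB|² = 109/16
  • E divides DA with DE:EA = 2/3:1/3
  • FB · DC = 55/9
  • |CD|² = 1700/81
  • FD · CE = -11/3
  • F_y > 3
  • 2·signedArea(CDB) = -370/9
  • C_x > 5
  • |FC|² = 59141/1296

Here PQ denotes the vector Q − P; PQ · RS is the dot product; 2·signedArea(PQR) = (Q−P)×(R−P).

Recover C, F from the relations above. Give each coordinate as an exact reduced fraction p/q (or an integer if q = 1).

C = (49/9, -26/9)
F = (13/4, 7/2)

1. C_x = 49/9  [line -10·x + 3·y + 568/9 = 0 ∩ |CD|² = 1700/81]
2. C_y = -26/9  [line -10·x + 3·y + 568/9 = 0 ∩ |CD|² = 1700/81]
   → C = (49/9, -26/9)
3. F_x = 13/4  [line -8/9·x + -2/9·y + 11/3 = 0 ∩ |FC|² = 59141/1296]
4. F_y = 7/2  [line -8/9·x + -2/9·y + 11/3 = 0 ∩ |FC|² = 59141/1296]
   → F = (13/4, 7/2)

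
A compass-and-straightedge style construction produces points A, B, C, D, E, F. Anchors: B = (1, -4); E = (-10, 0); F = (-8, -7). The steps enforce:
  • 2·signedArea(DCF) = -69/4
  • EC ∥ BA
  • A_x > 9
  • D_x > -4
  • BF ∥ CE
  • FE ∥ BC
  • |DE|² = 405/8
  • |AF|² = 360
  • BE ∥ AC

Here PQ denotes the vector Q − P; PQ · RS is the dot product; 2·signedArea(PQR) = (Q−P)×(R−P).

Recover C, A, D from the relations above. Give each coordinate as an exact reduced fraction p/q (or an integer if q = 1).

A = (10, -1)
C = (-1, 3)
D = (-13/4, 9/4)

1. C_x = -1  [BF ∥ CE ∩ FE ∥ BC]
2. C_y = 3  [BF ∥ CE ∩ FE ∥ BC]
   → C = (-1, 3)
3. A_x = 10  [BE ∥ AC ∩ EC ∥ BA]
4. A_y = -1  [BE ∥ AC ∩ EC ∥ BA]
   → A = (10, -1)
5. D_x = -13/4  [line 10·x + -7·y + 193/4 = 0 ∩ |DE|² = 405/8]
6. D_y = 9/4  [line 10·x + -7·y + 193/4 = 0 ∩ |DE|² = 405/8]
   → D = (-13/4, 9/4)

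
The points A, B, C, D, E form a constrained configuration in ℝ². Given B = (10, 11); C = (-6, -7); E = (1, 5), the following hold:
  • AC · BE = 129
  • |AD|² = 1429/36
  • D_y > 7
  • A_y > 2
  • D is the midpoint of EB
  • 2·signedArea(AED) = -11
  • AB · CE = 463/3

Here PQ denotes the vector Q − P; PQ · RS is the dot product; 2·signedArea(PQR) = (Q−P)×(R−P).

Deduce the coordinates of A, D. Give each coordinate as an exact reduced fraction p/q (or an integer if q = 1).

1. A_x = 5/3  [AC · BE = 129 ∩ AB · CE = 463/3]
2. A_y = 3  [AC · BE = 129 ∩ AB · CE = 463/3]
   → A = (5/3, 3)
3. D_x = 11/2  [2·signedArea(AED) = -11 ∩ D is the midpoint of EB]
4. D_y = 8  [2·signedArea(AED) = -11 ∩ D is the midpoint of EB]
   → D = (11/2, 8)

A = (5/3, 3)
D = (11/2, 8)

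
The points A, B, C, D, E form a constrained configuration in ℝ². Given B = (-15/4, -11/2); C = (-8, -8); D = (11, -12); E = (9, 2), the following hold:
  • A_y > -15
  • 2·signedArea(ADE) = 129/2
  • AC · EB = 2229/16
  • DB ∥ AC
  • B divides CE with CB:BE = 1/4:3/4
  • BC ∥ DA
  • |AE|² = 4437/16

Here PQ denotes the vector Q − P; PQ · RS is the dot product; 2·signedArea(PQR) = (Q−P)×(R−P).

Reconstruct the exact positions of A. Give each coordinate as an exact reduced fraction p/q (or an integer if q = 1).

1. A_x = 27/4  [DB ∥ AC ∩ BC ∥ DA]
2. A_y = -29/2  [DB ∥ AC ∩ BC ∥ DA]
   → A = (27/4, -29/2)

A = (27/4, -29/2)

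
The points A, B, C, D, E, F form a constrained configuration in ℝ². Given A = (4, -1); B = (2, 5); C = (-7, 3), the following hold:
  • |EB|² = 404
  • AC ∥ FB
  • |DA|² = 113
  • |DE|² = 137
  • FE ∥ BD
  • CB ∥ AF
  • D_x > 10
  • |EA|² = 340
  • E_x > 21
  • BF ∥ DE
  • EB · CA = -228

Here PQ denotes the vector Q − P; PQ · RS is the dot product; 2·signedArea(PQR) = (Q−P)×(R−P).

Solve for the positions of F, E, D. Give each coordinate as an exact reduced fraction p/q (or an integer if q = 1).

D = (11, 7)
E = (22, 3)
F = (13, 1)

1. F_x = 13  [AC ∥ FB ∩ CB ∥ AF]
2. F_y = 1  [AC ∥ FB ∩ CB ∥ AF]
   → F = (13, 1)
3. E_x = 22  [line -11·x + 4·y + 230 = 0 ∩ |EB|² = 404]
4. E_y = 3  [line -11·x + 4·y + 230 = 0 ∩ |EB|² = 404]
   → E = (22, 3)
5. D_x = 11  [BF ∥ DE ∩ FE ∥ BD]
6. D_y = 7  [BF ∥ DE ∩ FE ∥ BD]
   → D = (11, 7)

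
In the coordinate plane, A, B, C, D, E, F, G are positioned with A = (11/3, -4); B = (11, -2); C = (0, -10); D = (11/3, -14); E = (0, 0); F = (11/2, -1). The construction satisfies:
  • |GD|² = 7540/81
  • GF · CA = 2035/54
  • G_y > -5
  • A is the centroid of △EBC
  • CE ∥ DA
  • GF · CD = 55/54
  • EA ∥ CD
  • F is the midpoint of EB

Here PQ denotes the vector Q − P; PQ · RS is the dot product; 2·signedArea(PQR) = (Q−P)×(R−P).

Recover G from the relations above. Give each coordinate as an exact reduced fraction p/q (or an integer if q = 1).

G = (11/9, -14/3)

1. G_x = 11/9  [GF · CA = 2035/54 ∩ GF · CD = 55/54]
2. G_y = -14/3  [GF · CA = 2035/54 ∩ GF · CD = 55/54]
   → G = (11/9, -14/3)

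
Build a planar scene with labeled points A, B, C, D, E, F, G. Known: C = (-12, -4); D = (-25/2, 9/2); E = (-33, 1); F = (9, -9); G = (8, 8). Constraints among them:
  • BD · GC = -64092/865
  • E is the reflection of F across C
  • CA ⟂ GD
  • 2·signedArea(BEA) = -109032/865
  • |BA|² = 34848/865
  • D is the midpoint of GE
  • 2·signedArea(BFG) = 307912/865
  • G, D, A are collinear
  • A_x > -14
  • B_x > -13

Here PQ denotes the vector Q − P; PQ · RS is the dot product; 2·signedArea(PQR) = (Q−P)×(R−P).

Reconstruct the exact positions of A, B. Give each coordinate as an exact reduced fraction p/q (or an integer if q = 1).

A = (-11612/865, 3756/865)
B = (-10688/865, -1656/865)

1. A_x = -11612/865  [G, D, A are collinear ∩ CA ⟂ GD]
2. A_y = 3756/865  [G, D, A are collinear ∩ CA ⟂ GD]
   → A = (-11612/865, 3756/865)
3. B_x = -10688/865  [2·signedArea(BEA) = -109032/865 ∩ BD · GC = -64092/865]
4. B_y = -1656/865  [2·signedArea(BEA) = -109032/865 ∩ BD · GC = -64092/865]
   → B = (-10688/865, -1656/865)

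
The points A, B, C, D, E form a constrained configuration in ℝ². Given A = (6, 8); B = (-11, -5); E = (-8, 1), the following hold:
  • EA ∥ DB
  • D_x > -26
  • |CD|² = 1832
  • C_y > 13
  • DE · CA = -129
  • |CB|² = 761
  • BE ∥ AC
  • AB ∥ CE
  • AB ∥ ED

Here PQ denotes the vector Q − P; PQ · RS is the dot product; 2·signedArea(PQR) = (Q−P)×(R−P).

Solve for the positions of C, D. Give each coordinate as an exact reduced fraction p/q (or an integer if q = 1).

C = (9, 14)
D = (-25, -12)

1. C_x = 9  [AB ∥ CE ∩ BE ∥ AC]
2. C_y = 14  [AB ∥ CE ∩ BE ∥ AC]
   → C = (9, 14)
3. D_x = -25  [EA ∥ DB ∩ AB ∥ ED]
4. D_y = -12  [EA ∥ DB ∩ AB ∥ ED]
   → D = (-25, -12)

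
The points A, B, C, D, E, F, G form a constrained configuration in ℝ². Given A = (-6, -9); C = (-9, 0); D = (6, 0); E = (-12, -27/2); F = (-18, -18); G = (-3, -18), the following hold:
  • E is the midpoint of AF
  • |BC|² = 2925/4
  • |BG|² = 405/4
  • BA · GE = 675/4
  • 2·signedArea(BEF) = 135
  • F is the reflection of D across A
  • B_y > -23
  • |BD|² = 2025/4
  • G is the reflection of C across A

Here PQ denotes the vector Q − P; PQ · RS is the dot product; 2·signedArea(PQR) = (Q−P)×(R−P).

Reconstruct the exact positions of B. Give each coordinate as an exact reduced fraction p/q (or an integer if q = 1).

1. B_x = 6  [BA · GE = 675/4 ∩ 2·signedArea(BEF) = 135]
2. B_y = -45/2  [BA · GE = 675/4 ∩ 2·signedArea(BEF) = 135]
   → B = (6, -45/2)

B = (6, -45/2)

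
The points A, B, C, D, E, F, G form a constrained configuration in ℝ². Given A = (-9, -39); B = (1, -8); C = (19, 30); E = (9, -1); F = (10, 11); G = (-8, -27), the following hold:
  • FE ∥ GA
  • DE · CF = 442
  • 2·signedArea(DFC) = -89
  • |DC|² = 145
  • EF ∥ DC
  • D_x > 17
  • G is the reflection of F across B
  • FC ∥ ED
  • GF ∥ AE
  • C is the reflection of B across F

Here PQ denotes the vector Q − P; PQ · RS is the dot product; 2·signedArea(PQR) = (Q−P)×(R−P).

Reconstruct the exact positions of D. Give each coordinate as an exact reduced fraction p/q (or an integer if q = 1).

D = (18, 18)

1. D_x = 18  [EF ∥ DC ∩ FC ∥ ED]
2. D_y = 18  [EF ∥ DC ∩ FC ∥ ED]
   → D = (18, 18)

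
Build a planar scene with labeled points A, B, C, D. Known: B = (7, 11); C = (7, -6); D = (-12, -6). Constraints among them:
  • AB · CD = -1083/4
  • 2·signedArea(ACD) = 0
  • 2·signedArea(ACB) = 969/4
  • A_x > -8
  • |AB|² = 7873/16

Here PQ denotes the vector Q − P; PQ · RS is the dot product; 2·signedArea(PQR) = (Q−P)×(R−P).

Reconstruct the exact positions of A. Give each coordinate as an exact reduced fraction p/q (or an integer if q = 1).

A = (-29/4, -6)

1. A_x = -29/4  [2·signedArea(ACD) = 0 ∩ AB · CD = -1083/4]
2. A_y = -6  [2·signedArea(ACD) = 0 ∩ AB · CD = -1083/4]
   → A = (-29/4, -6)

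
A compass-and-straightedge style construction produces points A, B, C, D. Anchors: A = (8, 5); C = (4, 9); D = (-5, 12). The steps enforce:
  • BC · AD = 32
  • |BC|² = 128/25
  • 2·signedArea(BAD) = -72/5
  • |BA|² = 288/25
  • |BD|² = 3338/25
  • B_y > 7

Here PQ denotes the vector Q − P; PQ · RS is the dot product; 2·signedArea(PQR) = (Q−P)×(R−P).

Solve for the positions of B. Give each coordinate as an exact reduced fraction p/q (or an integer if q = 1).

B = (28/5, 37/5)

1. B_x = 28/5  [BC · AD = 32 ∩ 2·signedArea(BAD) = -72/5]
2. B_y = 37/5  [BC · AD = 32 ∩ 2·signedArea(BAD) = -72/5]
   → B = (28/5, 37/5)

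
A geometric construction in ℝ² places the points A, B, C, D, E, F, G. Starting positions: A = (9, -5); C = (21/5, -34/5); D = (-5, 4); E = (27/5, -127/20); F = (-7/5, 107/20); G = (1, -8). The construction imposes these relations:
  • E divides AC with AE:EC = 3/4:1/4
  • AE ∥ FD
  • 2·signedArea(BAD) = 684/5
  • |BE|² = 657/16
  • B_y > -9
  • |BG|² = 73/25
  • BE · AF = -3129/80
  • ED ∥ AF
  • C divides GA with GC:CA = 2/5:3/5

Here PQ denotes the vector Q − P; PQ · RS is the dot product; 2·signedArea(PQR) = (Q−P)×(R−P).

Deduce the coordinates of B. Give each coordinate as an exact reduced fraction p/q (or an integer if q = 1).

1. B_x = -3/5  [BE · AF = -3129/80 ∩ 2·signedArea(BAD) = 684/5]
2. B_y = -43/5  [BE · AF = -3129/80 ∩ 2·signedArea(BAD) = 684/5]
   → B = (-3/5, -43/5)

B = (-3/5, -43/5)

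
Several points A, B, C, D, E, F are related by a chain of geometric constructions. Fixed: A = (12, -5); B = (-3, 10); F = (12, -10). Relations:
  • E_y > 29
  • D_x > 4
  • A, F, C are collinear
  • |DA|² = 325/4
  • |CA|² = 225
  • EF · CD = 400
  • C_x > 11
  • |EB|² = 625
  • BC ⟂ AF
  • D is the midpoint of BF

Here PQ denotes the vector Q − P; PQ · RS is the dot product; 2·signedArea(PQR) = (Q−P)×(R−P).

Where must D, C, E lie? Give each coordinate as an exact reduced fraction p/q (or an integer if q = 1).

C = (12, 10)
D = (9/2, 0)
E = (12, 30)

1. D_x = 9/2  [D is the midpoint of BF]
2. D_y = 0  [D is the midpoint of BF]
   → D = (9/2, 0)
3. C_x = 12  [A, F, C are collinear ∩ BC ⟂ AF]
4. C_y = 10  [A, F, C are collinear ∩ BC ⟂ AF]
   → C = (12, 10)
5. E_x = 12  [line 15/2·x + 10·y + -390 = 0 ∩ |EB|² = 625]
6. E_y = 30  [line 15/2·x + 10·y + -390 = 0 ∩ |EB|² = 625]
   → E = (12, 30)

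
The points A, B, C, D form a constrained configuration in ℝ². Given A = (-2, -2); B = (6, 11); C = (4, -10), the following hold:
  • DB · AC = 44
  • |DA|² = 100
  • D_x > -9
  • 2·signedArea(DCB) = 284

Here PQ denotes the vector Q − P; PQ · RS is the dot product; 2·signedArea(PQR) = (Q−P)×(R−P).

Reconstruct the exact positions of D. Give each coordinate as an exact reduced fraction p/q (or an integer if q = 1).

1. D_x = -8  [2·signedArea(DCB) = 284 ∩ DB · AC = 44]
2. D_y = 6  [2·signedArea(DCB) = 284 ∩ DB · AC = 44]
   → D = (-8, 6)

D = (-8, 6)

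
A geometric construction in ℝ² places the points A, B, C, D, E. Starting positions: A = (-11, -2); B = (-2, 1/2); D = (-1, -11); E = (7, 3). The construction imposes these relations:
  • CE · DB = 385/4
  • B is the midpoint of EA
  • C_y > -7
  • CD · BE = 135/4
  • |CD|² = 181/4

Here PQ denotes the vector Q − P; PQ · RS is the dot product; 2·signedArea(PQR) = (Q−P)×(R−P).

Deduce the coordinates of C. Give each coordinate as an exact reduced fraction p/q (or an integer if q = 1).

C = (-6, -13/2)

1. C_x = -6  [CD · BE = 135/4 ∩ CE · DB = 385/4]
2. C_y = -13/2  [CD · BE = 135/4 ∩ CE · DB = 385/4]
   → C = (-6, -13/2)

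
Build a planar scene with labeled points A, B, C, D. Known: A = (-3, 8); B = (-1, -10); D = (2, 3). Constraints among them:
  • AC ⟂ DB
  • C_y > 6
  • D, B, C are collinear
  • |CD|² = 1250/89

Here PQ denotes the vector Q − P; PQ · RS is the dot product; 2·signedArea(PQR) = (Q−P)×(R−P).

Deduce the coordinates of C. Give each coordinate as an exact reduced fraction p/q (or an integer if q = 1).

1. C_x = 253/89  [D, B, C are collinear ∩ AC ⟂ DB]
2. C_y = 592/89  [D, B, C are collinear ∩ AC ⟂ DB]
   → C = (253/89, 592/89)

C = (253/89, 592/89)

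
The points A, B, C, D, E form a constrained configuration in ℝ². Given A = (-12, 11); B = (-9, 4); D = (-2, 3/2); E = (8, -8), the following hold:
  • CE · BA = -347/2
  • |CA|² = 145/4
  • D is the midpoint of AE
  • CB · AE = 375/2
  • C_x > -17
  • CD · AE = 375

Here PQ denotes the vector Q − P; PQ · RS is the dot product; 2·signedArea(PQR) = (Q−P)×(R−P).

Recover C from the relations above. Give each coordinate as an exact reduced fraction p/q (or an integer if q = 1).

1. C_x = -16  [CB · AE = 375/2 ∩ CE · BA = -347/2]
2. C_y = 13/2  [CB · AE = 375/2 ∩ CE · BA = -347/2]
   → C = (-16, 13/2)

C = (-16, 13/2)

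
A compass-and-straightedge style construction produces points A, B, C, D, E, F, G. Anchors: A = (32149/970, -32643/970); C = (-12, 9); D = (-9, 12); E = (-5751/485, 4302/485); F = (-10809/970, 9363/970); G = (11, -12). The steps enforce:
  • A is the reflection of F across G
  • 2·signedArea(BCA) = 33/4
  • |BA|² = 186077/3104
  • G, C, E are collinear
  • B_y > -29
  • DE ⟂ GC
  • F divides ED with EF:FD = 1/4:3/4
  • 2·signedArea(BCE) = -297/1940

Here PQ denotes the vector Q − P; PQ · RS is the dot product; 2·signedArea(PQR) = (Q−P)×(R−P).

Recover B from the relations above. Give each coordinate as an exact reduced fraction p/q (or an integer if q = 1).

B = (107117/3880, -109569/3880)

1. B_x = 107117/3880  [2·signedArea(BCE) = -297/1940 ∩ 2·signedArea(BCA) = 33/4]
2. B_y = -109569/3880  [2·signedArea(BCE) = -297/1940 ∩ 2·signedArea(BCA) = 33/4]
   → B = (107117/3880, -109569/3880)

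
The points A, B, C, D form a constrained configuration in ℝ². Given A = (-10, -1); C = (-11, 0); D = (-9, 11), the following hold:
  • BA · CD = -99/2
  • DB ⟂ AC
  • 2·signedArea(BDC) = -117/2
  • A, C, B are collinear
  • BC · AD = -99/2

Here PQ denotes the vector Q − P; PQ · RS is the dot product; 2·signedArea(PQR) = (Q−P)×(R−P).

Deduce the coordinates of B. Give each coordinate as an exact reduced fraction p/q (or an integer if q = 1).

1. B_x = -31/2  [A, C, B are collinear ∩ DB ⟂ AC]
2. B_y = 9/2  [A, C, B are collinear ∩ DB ⟂ AC]
   → B = (-31/2, 9/2)

B = (-31/2, 9/2)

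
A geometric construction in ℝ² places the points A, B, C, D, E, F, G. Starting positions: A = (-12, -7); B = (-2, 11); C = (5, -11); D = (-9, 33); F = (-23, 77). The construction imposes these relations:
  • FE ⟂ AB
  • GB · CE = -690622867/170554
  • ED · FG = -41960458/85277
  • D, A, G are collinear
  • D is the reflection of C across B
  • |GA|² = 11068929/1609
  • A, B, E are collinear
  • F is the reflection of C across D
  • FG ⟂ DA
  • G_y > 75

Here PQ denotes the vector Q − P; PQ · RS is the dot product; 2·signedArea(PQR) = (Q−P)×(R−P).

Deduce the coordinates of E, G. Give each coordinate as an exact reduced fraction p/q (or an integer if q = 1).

1. E_x = 2233/106  [A, B, E are collinear ∩ FE ⟂ AB]
2. E_y = 5567/106  [A, B, E are collinear ∩ FE ⟂ AB]
   → E = (2233/106, 5567/106)
3. G_x = -9327/1609  [D, A, G are collinear ∩ FG ⟂ DA]
4. G_y = 121817/1609  [D, A, G are collinear ∩ FG ⟂ DA]
   → G = (-9327/1609, 121817/1609)

E = (2233/106, 5567/106)
G = (-9327/1609, 121817/1609)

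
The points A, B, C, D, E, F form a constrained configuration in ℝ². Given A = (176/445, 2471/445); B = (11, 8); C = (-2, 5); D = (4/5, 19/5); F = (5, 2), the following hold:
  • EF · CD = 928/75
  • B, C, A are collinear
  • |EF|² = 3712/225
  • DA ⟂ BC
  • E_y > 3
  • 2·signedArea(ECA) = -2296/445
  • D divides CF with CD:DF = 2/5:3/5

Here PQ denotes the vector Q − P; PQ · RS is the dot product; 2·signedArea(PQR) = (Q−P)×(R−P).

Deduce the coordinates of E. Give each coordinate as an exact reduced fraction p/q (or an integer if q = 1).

E = (19/15, 18/5)

1. E_x = 19/15  [2·signedArea(ECA) = -2296/445 ∩ EF · CD = 928/75]
2. E_y = 18/5  [2·signedArea(ECA) = -2296/445 ∩ EF · CD = 928/75]
   → E = (19/15, 18/5)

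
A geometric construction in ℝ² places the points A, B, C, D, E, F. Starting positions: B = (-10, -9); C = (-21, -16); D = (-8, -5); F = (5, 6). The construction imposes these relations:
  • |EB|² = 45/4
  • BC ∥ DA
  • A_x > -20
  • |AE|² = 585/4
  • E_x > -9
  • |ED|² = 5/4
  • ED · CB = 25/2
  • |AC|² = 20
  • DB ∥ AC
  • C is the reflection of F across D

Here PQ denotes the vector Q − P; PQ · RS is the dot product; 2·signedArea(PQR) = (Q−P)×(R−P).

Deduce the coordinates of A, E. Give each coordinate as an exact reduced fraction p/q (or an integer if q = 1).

A = (-19, -12)
E = (-17/2, -6)

1. A_x = -19  [DB ∥ AC ∩ BC ∥ DA]
2. A_y = -12  [DB ∥ AC ∩ BC ∥ DA]
   → A = (-19, -12)
3. E_x = -17/2  [line -11·x + -7·y + -271/2 = 0 ∩ |ED|² = 5/4]
4. E_y = -6  [line -11·x + -7·y + -271/2 = 0 ∩ |ED|² = 5/4]
   → E = (-17/2, -6)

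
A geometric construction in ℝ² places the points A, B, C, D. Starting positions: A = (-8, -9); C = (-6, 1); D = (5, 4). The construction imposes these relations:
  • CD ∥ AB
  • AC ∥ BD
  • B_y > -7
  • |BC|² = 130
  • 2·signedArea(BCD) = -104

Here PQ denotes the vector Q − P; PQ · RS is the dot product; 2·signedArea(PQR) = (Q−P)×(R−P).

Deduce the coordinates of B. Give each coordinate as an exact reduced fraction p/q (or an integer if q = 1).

B = (3, -6)

1. B_x = 3  [AC ∥ BD ∩ CD ∥ AB]
2. B_y = -6  [AC ∥ BD ∩ CD ∥ AB]
   → B = (3, -6)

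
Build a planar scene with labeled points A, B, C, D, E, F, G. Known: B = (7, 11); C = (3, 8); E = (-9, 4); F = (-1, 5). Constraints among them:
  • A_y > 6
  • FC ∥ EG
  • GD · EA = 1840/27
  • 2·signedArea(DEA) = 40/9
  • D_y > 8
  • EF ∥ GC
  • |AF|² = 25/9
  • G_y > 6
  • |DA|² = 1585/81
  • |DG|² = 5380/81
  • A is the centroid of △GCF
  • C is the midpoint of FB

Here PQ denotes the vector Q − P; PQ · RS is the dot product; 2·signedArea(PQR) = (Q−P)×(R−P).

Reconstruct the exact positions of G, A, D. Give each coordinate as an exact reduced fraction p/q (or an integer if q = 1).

A = (-1, 20/3)
D = (3, 77/9)
G = (-5, 7)

1. G_x = -5  [EF ∥ GC ∩ FC ∥ EG]
2. G_y = 7  [EF ∥ GC ∩ FC ∥ EG]
   → G = (-5, 7)
3. A_x = -1  [A is the centroid of △GCF]
4. A_y = 20/3  [A is the centroid of △GCF]
   → A = (-1, 20/3)
5. D_x = 3  [2·signedArea(DEA) = 40/9 ∩ GD · EA = 1840/27]
6. D_y = 77/9  [2·signedArea(DEA) = 40/9 ∩ GD · EA = 1840/27]
   → D = (3, 77/9)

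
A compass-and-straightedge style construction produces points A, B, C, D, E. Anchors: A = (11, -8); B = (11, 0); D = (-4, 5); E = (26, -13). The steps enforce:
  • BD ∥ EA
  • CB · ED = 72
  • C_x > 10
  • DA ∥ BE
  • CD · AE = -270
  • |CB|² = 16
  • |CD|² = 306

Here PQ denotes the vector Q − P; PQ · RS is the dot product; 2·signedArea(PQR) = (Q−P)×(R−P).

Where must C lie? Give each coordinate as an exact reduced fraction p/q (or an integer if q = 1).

1. C_x = 11  [CB · ED = 72 ∩ CD · AE = -270]
2. C_y = -4  [CB · ED = 72 ∩ CD · AE = -270]
   → C = (11, -4)

C = (11, -4)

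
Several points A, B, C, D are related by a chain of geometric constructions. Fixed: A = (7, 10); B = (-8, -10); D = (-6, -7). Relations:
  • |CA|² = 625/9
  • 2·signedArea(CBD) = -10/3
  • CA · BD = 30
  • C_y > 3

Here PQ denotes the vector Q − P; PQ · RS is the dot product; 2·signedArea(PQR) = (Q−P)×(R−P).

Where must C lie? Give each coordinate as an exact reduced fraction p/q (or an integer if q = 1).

C = (2, 10/3)

1. C_x = 2  [2·signedArea(CBD) = -10/3 ∩ CA · BD = 30]
2. C_y = 10/3  [2·signedArea(CBD) = -10/3 ∩ CA · BD = 30]
   → C = (2, 10/3)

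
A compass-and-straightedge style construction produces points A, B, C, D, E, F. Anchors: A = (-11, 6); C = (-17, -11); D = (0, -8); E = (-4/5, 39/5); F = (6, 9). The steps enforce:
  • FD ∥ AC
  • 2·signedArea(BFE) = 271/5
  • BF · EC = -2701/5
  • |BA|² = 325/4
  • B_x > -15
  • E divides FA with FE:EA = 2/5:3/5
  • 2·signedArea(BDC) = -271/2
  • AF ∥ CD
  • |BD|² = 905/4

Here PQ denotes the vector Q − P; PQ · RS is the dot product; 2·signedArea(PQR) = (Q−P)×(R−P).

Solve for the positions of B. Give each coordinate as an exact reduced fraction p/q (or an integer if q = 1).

1. B_x = -14  [BF · EC = -2701/5 ∩ 2·signedArea(BDC) = -271/2]
2. B_y = -5/2  [BF · EC = -2701/5 ∩ 2·signedArea(BDC) = -271/2]
   → B = (-14, -5/2)

B = (-14, -5/2)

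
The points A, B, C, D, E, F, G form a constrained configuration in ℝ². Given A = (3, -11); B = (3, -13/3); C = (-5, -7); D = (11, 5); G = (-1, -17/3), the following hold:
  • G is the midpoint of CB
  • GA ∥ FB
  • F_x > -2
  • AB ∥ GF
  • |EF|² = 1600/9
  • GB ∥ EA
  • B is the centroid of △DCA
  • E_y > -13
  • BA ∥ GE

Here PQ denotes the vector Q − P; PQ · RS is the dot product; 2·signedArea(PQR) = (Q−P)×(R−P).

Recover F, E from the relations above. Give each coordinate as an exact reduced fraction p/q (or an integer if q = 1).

E = (-1, -37/3)
F = (-1, 1)

1. F_x = -1  [GA ∥ FB ∩ AB ∥ GF]
2. F_y = 1  [GA ∥ FB ∩ AB ∥ GF]
   → F = (-1, 1)
3. E_x = -1  [GB ∥ EA ∩ BA ∥ GE]
4. E_y = -37/3  [GB ∥ EA ∩ BA ∥ GE]
   → E = (-1, -37/3)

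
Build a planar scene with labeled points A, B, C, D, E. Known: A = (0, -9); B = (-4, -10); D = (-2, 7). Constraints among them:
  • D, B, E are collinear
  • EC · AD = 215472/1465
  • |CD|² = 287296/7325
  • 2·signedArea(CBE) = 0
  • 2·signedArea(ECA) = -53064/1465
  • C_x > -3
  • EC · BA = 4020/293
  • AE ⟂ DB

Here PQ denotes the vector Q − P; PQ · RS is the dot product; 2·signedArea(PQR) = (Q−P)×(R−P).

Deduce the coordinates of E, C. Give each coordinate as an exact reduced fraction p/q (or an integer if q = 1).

1. E_x = -1122/293  [D, B, E are collinear ∩ AE ⟂ DB]
2. E_y = -2505/293  [D, B, E are collinear ∩ AE ⟂ DB]
   → E = (-1122/293, -2505/293)
3. C_x = -4002/1465  [2·signedArea(CBE) = 0 ∩ 2·signedArea(ECA) = -53064/1465]
4. C_y = 1143/1465  [2·signedArea(CBE) = 0 ∩ 2·signedArea(ECA) = -53064/1465]
   → C = (-4002/1465, 1143/1465)

C = (-4002/1465, 1143/1465)
E = (-1122/293, -2505/293)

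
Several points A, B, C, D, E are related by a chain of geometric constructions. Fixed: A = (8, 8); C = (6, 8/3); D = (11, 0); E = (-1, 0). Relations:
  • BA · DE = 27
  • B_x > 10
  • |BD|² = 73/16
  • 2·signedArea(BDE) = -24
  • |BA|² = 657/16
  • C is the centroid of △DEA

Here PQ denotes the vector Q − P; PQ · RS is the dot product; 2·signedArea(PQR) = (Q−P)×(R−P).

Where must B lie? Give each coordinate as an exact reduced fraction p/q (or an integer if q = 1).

1. B_x = 41/4  [BA · DE = 27 ∩ 2·signedArea(BDE) = -24]
2. B_y = 2  [BA · DE = 27 ∩ 2·signedArea(BDE) = -24]
   → B = (41/4, 2)

B = (41/4, 2)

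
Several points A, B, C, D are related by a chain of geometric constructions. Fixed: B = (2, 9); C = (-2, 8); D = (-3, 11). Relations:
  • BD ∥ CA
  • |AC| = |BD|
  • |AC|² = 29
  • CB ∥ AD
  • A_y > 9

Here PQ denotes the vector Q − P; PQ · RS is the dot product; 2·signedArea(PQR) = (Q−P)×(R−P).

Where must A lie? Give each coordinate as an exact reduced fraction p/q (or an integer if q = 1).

1. A_x = -7  [CB ∥ AD ∩ BD ∥ CA]
2. A_y = 10  [CB ∥ AD ∩ BD ∥ CA]
   → A = (-7, 10)

A = (-7, 10)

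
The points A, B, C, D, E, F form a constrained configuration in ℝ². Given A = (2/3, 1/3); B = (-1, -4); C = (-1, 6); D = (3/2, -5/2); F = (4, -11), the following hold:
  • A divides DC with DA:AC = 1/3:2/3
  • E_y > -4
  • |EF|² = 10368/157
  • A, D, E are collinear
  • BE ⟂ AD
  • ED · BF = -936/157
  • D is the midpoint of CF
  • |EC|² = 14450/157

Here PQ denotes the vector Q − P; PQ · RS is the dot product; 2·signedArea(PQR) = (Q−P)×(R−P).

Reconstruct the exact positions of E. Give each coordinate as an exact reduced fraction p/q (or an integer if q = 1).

1. E_x = 268/157  [A, D, E are collinear ∩ BE ⟂ AD]
2. E_y = -503/157  [A, D, E are collinear ∩ BE ⟂ AD]
   → E = (268/157, -503/157)

E = (268/157, -503/157)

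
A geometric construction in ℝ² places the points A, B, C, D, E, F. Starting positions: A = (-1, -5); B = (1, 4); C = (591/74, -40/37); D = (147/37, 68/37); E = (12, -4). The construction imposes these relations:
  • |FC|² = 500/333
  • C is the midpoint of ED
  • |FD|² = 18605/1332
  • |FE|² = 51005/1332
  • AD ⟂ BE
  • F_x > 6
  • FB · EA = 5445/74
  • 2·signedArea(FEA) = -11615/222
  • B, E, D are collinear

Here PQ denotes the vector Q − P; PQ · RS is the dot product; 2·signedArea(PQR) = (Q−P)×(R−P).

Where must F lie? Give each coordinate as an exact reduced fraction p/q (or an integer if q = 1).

F = (1553/222, -40/111)

1. F_x = 1553/222  [2·signedArea(FEA) = -11615/222 ∩ FB · EA = 5445/74]
2. F_y = -40/111  [2·signedArea(FEA) = -11615/222 ∩ FB · EA = 5445/74]
   → F = (1553/222, -40/111)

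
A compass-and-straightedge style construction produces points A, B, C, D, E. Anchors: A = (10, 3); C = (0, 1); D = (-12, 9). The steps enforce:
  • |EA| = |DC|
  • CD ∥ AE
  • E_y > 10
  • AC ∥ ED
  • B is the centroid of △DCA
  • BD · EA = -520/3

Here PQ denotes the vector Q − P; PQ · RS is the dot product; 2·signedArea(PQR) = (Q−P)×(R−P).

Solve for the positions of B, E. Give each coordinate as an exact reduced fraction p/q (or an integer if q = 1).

B = (-2/3, 13/3)
E = (-2, 11)

1. B_x = -2/3  [B is the centroid of △DCA]
2. B_y = 13/3  [B is the centroid of △DCA]
   → B = (-2/3, 13/3)
3. E_x = -2  [AC ∥ ED ∩ CD ∥ AE]
4. E_y = 11  [AC ∥ ED ∩ CD ∥ AE]
   → E = (-2, 11)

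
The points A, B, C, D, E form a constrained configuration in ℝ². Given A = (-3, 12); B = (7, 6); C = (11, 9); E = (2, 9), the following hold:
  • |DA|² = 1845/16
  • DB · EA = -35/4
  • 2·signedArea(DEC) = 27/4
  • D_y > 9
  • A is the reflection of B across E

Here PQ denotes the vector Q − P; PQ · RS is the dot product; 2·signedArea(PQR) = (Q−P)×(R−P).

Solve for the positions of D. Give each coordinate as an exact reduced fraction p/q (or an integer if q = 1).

1. D_x = 15/2  [2·signedArea(DEC) = 27/4 ∩ DB · EA = -35/4]
2. D_y = 39/4  [2·signedArea(DEC) = 27/4 ∩ DB · EA = -35/4]
   → D = (15/2, 39/4)

D = (15/2, 39/4)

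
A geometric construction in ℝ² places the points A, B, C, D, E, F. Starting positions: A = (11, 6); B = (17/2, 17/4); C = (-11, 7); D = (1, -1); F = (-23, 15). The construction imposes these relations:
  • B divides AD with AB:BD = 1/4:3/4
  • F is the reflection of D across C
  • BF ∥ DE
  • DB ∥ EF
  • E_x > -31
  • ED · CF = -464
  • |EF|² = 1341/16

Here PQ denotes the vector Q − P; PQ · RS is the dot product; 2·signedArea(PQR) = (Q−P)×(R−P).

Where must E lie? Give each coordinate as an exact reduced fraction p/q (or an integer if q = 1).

1. E_x = -61/2  [DB ∥ EF ∩ BF ∥ DE]
2. E_y = 39/4  [DB ∥ EF ∩ BF ∥ DE]
   → E = (-61/2, 39/4)

E = (-61/2, 39/4)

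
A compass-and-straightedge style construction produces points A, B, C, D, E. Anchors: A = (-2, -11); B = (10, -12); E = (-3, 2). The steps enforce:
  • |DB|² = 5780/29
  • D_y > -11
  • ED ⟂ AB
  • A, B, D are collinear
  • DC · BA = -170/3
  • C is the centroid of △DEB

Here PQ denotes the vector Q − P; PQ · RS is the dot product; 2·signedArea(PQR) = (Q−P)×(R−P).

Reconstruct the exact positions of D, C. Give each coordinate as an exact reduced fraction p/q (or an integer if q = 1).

C = (85/87, -604/87)
D = (-118/29, -314/29)

1. D_x = -118/29  [A, B, D are collinear ∩ ED ⟂ AB]
2. D_y = -314/29  [A, B, D are collinear ∩ ED ⟂ AB]
   → D = (-118/29, -314/29)
3. C_x = 85/87  [C is the centroid of △DEB]
4. C_y = -604/87  [C is the centroid of △DEB]
   → C = (85/87, -604/87)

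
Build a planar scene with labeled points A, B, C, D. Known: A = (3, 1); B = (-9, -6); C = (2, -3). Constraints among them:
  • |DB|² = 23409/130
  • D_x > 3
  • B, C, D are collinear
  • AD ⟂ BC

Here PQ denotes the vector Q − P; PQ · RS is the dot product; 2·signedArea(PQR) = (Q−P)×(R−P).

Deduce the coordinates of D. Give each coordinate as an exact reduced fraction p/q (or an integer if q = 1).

1. D_x = 513/130  [B, C, D are collinear ∩ AD ⟂ BC]
2. D_y = -321/130  [B, C, D are collinear ∩ AD ⟂ BC]
   → D = (513/130, -321/130)

D = (513/130, -321/130)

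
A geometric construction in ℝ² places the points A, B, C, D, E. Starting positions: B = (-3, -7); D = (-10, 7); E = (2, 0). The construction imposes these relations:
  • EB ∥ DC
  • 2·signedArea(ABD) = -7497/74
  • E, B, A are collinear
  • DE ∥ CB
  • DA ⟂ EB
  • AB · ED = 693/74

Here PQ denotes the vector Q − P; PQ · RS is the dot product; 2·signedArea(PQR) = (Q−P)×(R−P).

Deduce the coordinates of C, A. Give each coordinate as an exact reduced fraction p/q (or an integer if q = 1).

1. C_x = -15  [DE ∥ CB ∩ EB ∥ DC]
2. C_y = 0  [DE ∥ CB ∩ EB ∥ DC]
   → C = (-15, 0)
3. A_x = 93/74  [E, B, A are collinear ∩ DA ⟂ EB]
4. A_y = -77/74  [E, B, A are collinear ∩ DA ⟂ EB]
   → A = (93/74, -77/74)

A = (93/74, -77/74)
C = (-15, 0)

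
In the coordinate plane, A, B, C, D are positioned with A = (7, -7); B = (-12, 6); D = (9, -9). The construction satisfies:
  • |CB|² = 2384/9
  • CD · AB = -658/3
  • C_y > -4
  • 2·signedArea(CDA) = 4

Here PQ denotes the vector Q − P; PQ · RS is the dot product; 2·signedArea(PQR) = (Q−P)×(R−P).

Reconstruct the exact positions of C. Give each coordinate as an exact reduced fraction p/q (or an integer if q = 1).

1. C_x = 4/3  [CD · AB = -658/3 ∩ 2·signedArea(CDA) = 4]
2. C_y = -10/3  [CD · AB = -658/3 ∩ 2·signedArea(CDA) = 4]
   → C = (4/3, -10/3)

C = (4/3, -10/3)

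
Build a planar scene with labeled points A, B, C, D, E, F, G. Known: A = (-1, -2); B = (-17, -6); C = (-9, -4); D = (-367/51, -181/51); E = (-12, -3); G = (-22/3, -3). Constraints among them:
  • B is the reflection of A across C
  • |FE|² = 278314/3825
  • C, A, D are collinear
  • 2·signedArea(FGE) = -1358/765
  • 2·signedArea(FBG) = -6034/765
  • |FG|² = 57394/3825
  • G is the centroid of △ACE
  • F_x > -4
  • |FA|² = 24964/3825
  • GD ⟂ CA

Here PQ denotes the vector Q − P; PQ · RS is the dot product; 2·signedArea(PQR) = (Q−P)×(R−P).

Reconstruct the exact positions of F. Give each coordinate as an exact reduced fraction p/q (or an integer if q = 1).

1. F_x = -887/255  [2·signedArea(FBG) = -6034/765 ∩ 2·signedArea(FGE) = -1358/765]
2. F_y = -668/255  [2·signedArea(FBG) = -6034/765 ∩ 2·signedArea(FGE) = -1358/765]
   → F = (-887/255, -668/255)

F = (-887/255, -668/255)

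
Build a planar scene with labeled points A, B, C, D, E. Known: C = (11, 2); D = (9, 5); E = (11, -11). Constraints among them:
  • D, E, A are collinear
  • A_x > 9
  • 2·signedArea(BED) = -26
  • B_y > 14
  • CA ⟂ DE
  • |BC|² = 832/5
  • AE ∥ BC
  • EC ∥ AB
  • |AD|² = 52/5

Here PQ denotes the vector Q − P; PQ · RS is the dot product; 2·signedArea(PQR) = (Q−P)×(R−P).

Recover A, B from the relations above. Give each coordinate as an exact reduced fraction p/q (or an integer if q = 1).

A = (47/5, 9/5)
B = (47/5, 74/5)

1. A_x = 47/5  [D, E, A are collinear ∩ CA ⟂ DE]
2. A_y = 9/5  [D, E, A are collinear ∩ CA ⟂ DE]
   → A = (47/5, 9/5)
3. B_x = 47/5  [AE ∥ BC ∩ EC ∥ AB]
4. B_y = 74/5  [AE ∥ BC ∩ EC ∥ AB]
   → B = (47/5, 74/5)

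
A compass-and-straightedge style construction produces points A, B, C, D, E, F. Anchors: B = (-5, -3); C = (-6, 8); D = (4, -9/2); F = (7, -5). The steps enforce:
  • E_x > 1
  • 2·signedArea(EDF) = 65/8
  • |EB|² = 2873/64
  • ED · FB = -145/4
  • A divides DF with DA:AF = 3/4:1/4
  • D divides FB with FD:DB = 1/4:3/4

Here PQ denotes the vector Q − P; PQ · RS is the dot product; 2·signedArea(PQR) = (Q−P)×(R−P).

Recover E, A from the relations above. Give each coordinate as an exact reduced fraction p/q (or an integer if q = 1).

A = (25/4, -39/8)
E = (3/2, -11/8)

1. E_x = 3/2  [ED · FB = -145/4 ∩ 2·signedArea(EDF) = 65/8]
2. E_y = -11/8  [ED · FB = -145/4 ∩ 2·signedArea(EDF) = 65/8]
   → E = (3/2, -11/8)
3. A_x = 25/4  [A divides DF with DA:AF = 3/4:1/4]
4. A_y = -39/8  [A divides DF with DA:AF = 3/4:1/4]
   → A = (25/4, -39/8)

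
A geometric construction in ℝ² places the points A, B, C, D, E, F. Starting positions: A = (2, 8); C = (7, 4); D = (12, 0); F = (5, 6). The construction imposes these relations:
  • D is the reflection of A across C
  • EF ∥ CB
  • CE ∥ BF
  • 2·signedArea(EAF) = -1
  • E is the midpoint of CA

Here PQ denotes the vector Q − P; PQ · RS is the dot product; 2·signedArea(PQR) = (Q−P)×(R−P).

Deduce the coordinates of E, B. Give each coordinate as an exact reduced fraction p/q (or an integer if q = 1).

1. E_x = 9/2  [E is the midpoint of CA]
2. E_y = 6  [E is the midpoint of CA]
   → E = (9/2, 6)
3. B_x = 15/2  [CE ∥ BF ∩ EF ∥ CB]
4. B_y = 4  [CE ∥ BF ∩ EF ∥ CB]
   → B = (15/2, 4)

B = (15/2, 4)
E = (9/2, 6)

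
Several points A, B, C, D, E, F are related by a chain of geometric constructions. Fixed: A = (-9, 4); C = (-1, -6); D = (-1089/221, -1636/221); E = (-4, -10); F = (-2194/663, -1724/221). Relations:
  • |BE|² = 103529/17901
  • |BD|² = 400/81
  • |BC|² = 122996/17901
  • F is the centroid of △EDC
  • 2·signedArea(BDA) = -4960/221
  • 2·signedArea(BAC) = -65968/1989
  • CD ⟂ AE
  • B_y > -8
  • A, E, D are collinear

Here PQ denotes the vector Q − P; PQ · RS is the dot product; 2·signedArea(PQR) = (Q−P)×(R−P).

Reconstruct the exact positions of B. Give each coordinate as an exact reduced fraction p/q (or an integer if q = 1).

1. B_x = -5509/1989  [2·signedArea(BAC) = -65968/1989 ∩ 2·signedArea(BDA) = -4960/221]
2. B_y = -5260/663  [2·signedArea(BAC) = -65968/1989 ∩ 2·signedArea(BDA) = -4960/221]
   → B = (-5509/1989, -5260/663)

B = (-5509/1989, -5260/663)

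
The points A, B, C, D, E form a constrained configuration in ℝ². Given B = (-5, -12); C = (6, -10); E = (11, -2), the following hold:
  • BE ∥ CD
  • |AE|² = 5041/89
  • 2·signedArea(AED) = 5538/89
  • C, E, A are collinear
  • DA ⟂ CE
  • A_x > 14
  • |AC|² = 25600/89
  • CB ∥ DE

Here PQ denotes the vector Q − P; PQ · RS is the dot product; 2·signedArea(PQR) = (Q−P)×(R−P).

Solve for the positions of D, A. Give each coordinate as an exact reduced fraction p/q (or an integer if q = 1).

A = (1334/89, 390/89)
D = (22, 0)

1. D_x = 22  [CB ∥ DE ∩ BE ∥ CD]
2. D_y = 0  [CB ∥ DE ∩ BE ∥ CD]
   → D = (22, 0)
3. A_x = 1334/89  [C, E, A are collinear ∩ DA ⟂ CE]
4. A_y = 390/89  [C, E, A are collinear ∩ DA ⟂ CE]
   → A = (1334/89, 390/89)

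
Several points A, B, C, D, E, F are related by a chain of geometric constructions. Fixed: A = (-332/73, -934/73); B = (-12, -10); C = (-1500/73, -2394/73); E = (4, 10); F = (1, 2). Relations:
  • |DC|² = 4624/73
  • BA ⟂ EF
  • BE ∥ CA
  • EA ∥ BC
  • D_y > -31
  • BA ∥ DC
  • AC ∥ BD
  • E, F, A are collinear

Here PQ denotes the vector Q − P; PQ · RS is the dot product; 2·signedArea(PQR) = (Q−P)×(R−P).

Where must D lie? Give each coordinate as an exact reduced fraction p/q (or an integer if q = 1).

D = (-28, -30)

1. D_x = -28  [BA ∥ DC ∩ AC ∥ BD]
2. D_y = -30  [BA ∥ DC ∩ AC ∥ BD]
   → D = (-28, -30)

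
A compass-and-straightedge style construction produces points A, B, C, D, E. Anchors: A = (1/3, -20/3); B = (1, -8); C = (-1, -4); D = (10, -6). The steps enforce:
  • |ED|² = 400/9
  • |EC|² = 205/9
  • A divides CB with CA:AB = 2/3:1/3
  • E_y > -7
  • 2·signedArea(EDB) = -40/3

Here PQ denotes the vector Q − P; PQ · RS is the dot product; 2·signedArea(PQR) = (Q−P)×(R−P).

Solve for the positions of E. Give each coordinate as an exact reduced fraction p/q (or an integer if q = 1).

E = (10/3, -6)

1. E_x = 10/3  [line 2·x + -9·y + -182/3 = 0 ∩ |EC|² = 205/9]
2. E_y = -6  [line 2·x + -9·y + -182/3 = 0 ∩ |EC|² = 205/9]
   → E = (10/3, -6)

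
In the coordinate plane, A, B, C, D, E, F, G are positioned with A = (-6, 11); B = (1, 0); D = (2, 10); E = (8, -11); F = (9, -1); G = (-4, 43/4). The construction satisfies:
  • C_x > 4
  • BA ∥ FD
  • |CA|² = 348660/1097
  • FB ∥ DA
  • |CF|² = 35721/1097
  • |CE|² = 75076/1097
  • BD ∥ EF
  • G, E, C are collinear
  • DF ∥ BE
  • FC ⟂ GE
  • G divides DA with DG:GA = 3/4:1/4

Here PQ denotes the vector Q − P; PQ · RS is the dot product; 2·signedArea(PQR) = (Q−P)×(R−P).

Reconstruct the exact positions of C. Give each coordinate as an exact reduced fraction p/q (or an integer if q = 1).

1. C_x = 4392/1097  [G, E, C are collinear ∩ FC ⟂ GE]
2. C_y = -4121/1097  [G, E, C are collinear ∩ FC ⟂ GE]
   → C = (4392/1097, -4121/1097)

C = (4392/1097, -4121/1097)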